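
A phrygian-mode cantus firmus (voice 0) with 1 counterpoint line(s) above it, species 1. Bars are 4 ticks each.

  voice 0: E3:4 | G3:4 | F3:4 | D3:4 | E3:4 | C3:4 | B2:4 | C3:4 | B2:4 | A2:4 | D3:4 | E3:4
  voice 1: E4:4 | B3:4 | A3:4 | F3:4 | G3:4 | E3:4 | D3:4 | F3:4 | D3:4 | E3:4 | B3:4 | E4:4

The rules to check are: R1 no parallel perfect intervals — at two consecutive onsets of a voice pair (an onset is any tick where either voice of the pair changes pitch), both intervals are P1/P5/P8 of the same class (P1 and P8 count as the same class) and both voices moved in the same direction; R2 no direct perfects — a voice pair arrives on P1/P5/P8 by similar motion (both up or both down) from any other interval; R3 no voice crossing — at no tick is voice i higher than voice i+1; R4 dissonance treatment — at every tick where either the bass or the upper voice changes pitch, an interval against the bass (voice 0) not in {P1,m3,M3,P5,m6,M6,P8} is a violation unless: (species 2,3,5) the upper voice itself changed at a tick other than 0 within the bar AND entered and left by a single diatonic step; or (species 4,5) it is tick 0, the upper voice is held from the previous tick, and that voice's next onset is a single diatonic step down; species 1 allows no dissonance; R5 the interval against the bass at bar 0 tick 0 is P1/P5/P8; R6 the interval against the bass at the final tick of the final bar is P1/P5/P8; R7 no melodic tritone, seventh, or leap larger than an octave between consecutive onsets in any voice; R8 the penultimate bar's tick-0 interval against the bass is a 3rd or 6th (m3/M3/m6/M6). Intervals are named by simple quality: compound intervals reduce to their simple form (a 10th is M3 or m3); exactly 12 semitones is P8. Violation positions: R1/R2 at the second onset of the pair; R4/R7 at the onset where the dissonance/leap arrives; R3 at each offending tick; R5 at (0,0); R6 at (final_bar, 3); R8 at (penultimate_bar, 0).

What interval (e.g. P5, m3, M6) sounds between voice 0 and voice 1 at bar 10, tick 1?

M6

voice 0=D3 voice 1=B3 -> M6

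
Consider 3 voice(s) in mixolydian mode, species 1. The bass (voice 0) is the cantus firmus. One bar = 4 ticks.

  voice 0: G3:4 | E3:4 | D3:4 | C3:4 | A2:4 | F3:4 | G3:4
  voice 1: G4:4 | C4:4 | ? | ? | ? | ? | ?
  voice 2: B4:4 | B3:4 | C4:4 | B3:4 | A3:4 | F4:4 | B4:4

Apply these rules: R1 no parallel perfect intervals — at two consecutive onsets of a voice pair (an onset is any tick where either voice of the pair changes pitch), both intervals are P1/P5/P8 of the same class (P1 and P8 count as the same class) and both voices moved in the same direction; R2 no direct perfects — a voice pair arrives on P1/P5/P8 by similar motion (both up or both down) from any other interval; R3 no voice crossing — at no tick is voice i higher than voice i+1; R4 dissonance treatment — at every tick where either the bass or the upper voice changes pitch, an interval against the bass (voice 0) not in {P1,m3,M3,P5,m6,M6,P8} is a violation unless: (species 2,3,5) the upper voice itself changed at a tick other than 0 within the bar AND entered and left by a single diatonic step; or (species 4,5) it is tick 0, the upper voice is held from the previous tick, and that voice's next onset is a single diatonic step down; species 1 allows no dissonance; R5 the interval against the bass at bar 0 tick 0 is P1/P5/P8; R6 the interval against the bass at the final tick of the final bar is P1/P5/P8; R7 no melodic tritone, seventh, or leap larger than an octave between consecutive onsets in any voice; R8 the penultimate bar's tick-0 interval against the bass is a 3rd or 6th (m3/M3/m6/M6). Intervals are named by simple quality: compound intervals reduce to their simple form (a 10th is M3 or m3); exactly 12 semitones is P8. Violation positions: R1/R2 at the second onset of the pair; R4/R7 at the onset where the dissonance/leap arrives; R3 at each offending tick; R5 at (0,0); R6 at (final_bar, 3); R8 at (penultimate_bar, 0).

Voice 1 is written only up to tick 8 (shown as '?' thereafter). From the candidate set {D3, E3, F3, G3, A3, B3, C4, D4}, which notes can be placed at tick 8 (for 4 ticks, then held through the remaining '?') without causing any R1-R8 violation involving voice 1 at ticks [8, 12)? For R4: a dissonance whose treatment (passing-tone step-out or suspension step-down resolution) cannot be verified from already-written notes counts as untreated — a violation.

{B3, F3}

D3: violates R2,R7
E3: violates R4
F3: legal
G3: violates R4
A3: violates R2
B3: legal
C4: violates R4
D4: violates R3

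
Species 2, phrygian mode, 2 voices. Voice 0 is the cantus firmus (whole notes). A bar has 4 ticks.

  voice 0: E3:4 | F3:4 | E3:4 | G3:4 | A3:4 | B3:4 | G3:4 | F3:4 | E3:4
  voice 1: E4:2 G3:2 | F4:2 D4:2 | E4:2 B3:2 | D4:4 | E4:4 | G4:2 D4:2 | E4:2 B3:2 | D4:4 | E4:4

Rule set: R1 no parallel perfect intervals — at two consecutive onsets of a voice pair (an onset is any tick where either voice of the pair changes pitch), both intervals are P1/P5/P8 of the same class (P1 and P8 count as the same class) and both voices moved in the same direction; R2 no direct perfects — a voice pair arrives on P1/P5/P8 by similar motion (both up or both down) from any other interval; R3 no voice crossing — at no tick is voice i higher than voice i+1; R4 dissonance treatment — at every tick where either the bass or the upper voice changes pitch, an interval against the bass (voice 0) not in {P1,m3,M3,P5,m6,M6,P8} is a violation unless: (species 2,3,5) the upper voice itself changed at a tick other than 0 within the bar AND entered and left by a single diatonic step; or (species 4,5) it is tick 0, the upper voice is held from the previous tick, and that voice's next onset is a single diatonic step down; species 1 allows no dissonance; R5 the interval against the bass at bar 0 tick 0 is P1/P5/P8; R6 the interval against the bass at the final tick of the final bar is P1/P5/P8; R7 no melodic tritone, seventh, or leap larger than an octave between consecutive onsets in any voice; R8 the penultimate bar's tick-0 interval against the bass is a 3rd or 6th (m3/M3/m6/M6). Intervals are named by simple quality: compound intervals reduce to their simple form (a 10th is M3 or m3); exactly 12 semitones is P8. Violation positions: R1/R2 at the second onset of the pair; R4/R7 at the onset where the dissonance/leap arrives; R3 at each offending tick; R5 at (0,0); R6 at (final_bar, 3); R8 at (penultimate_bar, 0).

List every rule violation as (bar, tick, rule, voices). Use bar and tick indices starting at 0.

bar 0: v0=E3 v1=E4 downbeat P8
bar 1: v0=F3 v1=F4 downbeat P8
bar 2: v0=E3 v1=E4 downbeat P8
bar 3: v0=G3 v1=D4 downbeat P5
bar 4: v0=A3 v1=E4 downbeat P5
bar 5: v0=B3 v1=G4 downbeat m6
bar 6: v0=G3 v1=E4 downbeat M6
bar 7: v0=F3 v1=D4 downbeat M6
bar 8: v0=E3 v1=E4 downbeat P8
  -> R2 @ bar 1 tick 0 v(0, 1): E3/G3 m3 -> F3/F4 P8 similar
  -> R7 @ bar 1 tick 0 v(1,): G3->F4 leap 10st
  -> R1 @ bar 3 tick 0 v(0, 1): E3/B3 P5 -> G3/D4 P5 similar
  -> R1 @ bar 4 tick 0 v(0, 1): G3/D4 P5 -> A3/E4 P5 similar

(1, 0, R2, (0, 1))
(1, 0, R7, (1,))
(3, 0, R1, (0, 1))
(4, 0, R1, (0, 1))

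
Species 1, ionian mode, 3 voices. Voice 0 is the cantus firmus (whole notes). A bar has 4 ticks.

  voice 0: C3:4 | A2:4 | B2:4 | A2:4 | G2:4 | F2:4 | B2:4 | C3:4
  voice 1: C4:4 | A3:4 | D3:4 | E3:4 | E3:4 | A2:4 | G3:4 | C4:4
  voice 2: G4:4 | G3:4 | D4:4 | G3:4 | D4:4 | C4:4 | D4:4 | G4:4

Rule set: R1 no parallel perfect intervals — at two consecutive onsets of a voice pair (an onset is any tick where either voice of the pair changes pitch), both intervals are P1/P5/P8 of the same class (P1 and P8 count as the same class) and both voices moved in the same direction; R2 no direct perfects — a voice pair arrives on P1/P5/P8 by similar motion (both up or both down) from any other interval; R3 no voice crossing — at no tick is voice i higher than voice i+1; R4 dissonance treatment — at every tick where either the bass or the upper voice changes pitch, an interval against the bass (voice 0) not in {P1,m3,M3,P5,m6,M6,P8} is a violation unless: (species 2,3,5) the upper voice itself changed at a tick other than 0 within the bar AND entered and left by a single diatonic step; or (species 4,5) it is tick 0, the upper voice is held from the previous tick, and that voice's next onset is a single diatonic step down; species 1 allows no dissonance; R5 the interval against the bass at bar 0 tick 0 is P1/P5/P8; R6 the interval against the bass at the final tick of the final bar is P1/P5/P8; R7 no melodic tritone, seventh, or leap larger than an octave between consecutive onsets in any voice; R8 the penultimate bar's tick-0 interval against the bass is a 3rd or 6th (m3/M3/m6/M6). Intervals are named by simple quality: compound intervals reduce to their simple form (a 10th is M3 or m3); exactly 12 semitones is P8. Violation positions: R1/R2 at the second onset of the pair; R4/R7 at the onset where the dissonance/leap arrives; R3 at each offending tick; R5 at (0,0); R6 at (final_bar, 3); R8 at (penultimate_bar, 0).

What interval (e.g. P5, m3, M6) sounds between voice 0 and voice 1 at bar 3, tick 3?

voice 0=A2 voice 1=E3 -> P5

P5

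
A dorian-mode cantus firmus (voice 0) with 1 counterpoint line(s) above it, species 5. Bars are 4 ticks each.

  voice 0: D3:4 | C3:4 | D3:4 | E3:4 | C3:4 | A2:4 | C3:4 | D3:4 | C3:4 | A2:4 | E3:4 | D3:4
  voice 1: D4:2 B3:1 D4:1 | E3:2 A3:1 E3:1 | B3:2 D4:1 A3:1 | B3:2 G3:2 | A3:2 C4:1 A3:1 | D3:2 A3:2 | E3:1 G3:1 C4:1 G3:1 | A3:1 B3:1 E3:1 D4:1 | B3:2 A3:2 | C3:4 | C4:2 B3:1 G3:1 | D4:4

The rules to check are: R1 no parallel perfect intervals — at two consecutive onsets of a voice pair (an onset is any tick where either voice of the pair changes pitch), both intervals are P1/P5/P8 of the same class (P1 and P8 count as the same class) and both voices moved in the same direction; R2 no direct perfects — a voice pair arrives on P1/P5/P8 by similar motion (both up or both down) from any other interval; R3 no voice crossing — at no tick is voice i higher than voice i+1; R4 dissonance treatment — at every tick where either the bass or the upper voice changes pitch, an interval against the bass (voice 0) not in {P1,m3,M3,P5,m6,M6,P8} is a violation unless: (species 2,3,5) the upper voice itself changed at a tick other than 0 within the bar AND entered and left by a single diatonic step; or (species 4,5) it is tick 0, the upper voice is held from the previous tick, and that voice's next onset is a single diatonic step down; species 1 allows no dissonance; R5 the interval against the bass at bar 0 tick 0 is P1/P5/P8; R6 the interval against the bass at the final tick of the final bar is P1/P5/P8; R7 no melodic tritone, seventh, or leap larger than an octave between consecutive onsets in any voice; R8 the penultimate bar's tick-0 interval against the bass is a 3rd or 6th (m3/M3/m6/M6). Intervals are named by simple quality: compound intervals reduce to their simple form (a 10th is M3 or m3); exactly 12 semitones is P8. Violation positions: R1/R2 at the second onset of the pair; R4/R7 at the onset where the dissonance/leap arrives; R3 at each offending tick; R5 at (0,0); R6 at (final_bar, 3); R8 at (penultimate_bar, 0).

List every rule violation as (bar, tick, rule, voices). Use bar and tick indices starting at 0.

bar 0: v0=D3 v1=D4 downbeat P8
bar 1: v0=C3 v1=E3 downbeat M3
bar 2: v0=D3 v1=B3 downbeat M6
bar 3: v0=E3 v1=B3 downbeat P5
bar 4: v0=C3 v1=A3 downbeat M6
bar 5: v0=A2 v1=D3 downbeat P4
bar 6: v0=C3 v1=E3 downbeat M3
bar 7: v0=D3 v1=A3 downbeat P5
bar 8: v0=C3 v1=B3 downbeat M7
bar 9: v0=A2 v1=C3 downbeat m3
bar 10: v0=E3 v1=C4 downbeat m6
bar 11: v0=D3 v1=D4 downbeat P8
  -> R7 @ bar 1 tick 0 v(1,): D4->E3 leap 10st
  -> R1 @ bar 3 tick 0 v(0, 1): D3/A3 P5 -> E3/B3 P5 similar
  -> R4 @ bar 5 tick 0 v(0, 1): A2/D3 P4 untreated
  -> R1 @ bar 7 tick 0 v(0, 1): C3/G3 P5 -> D3/A3 P5 similar
  -> R4 @ bar 7 tick 2 v(0, 1): D3/E3 M2 untreated
  -> R7 @ bar 7 tick 3 v(1,): E3->D4 leap 10st
  -> R4 @ bar 8 tick 0 v(0, 1): C3/B3 M7 untreated

(1, 0, R7, (1,))
(3, 0, R1, (0, 1))
(5, 0, R4, (0, 1))
(7, 0, R1, (0, 1))
(7, 2, R4, (0, 1))
(7, 3, R7, (1,))
(8, 0, R4, (0, 1))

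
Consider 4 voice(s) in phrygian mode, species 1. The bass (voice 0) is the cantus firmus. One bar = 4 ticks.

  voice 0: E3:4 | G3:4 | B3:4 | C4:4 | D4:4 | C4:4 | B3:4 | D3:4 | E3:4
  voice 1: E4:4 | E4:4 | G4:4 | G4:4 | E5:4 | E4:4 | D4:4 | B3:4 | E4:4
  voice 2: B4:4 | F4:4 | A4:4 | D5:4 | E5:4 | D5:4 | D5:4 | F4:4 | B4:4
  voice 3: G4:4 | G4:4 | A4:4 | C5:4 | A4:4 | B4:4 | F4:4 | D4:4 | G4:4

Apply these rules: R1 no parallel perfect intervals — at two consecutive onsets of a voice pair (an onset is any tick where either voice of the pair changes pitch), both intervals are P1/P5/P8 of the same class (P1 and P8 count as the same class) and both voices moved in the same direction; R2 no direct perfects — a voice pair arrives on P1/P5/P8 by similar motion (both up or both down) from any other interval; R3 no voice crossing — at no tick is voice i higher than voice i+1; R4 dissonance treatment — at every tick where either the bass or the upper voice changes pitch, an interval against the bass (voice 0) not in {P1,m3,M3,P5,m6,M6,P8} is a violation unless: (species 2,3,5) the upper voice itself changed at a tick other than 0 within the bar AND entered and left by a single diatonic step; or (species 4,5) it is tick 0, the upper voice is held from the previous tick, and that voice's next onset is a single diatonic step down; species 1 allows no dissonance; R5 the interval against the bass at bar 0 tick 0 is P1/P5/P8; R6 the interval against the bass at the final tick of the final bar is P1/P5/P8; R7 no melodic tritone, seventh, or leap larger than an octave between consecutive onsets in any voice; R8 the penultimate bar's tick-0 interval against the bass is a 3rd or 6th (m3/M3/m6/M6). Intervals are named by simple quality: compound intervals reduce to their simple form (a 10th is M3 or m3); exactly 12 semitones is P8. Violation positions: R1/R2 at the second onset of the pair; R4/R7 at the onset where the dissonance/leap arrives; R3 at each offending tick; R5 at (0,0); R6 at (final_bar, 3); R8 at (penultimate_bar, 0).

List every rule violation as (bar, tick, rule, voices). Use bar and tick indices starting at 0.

(0, 0, R3, (2, 3))
(0, 0, R5, (0, 3))
(0, 1, R3, (2, 3))
(0, 2, R3, (2, 3))
(0, 3, R3, (2, 3))
(1, 0, R4, (0, 2))
(1, 0, R7, (2,))
(2, 0, R2, (2, 3))
(2, 0, R4, (0, 2))
(2, 0, R4, (0, 3))
(3, 0, R2, (0, 3))
(3, 0, R3, (2, 3))
(3, 0, R4, (0, 2))
(3, 1, R3, (2, 3))
(3, 2, R3, (2, 3))
(3, 3, R3, (2, 3))
(4, 0, R2, (1, 2))
(4, 0, R3, (2, 3))
(4, 0, R4, (0, 1))
(4, 0, R4, (0, 2))
(4, 1, R3, (2, 3))
(4, 2, R3, (2, 3))
(4, 3, R3, (2, 3))
(5, 0, R3, (2, 3))
(5, 0, R4, (0, 2))
(5, 0, R4, (0, 3))
(5, 1, R3, (2, 3))
(5, 2, R3, (2, 3))
(5, 3, R3, (2, 3))
(6, 0, R3, (2, 3))
(6, 0, R4, (0, 3))
(6, 0, R7, (3,))
(6, 1, R3, (2, 3))
(6, 2, R3, (2, 3))
(6, 3, R3, (2, 3))
(7, 0, R2, (0, 3))
(7, 0, R3, (2, 3))
(7, 0, R8, (0, 3))
(7, 1, R3, (2, 3))
(7, 2, R3, (2, 3))
(7, 3, R3, (2, 3))
(8, 0, R2, (0, 1))
(8, 0, R2, (0, 2))
(8, 0, R2, (1, 2))
(8, 0, R3, (2, 3))
(8, 0, R7, (2,))
(8, 1, R3, (2, 3))
(8, 2, R3, (2, 3))
(8, 3, R3, (2, 3))
(8, 3, R6, (0, 3))

bar 0: v0=E3 v1=E4 v2=B4 v3=G4 downbeat m3
bar 1: v0=G3 v1=E4 v2=F4 v3=G4 downbeat P8
bar 2: v0=B3 v1=G4 v2=A4 v3=A4 downbeat m7
bar 3: v0=C4 v1=G4 v2=D5 v3=C5 downbeat P8
bar 4: v0=D4 v1=E5 v2=E5 v3=A4 downbeat P5
bar 5: v0=C4 v1=E4 v2=D5 v3=B4 downbeat M7
bar 6: v0=B3 v1=D4 v2=D5 v3=F4 downbeat TT
bar 7: v0=D3 v1=B3 v2=F4 v3=D4 downbeat P8
bar 8: v0=E3 v1=E4 v2=B4 v3=G4 downbeat m3
  -> R3 @ bar 0 tick 0 v(2, 3): B4 above G4
  -> R5 @ bar 0 tick 0 v(0, 3): opens on m3
  -> R3 @ bar 0 tick 1 v(2, 3): B4 above G4
  -> R3 @ bar 0 tick 2 v(2, 3): B4 above G4
  -> R3 @ bar 0 tick 3 v(2, 3): B4 above G4
  -> R4 @ bar 1 tick 0 v(0, 2): G3/F4 m7 untreated
  -> R7 @ bar 1 tick 0 v(2,): B4->F4 leap 6st
  -> R2 @ bar 2 tick 0 v(2, 3): F4/G4 M2 -> A4/A4 P1 similar
  -> R4 @ bar 2 tick 0 v(0, 2): B3/A4 m7 untreated
  -> R4 @ bar 2 tick 0 v(0, 3): B3/A4 m7 untreated
  -> R2 @ bar 3 tick 0 v(0, 3): B3/A4 m7 -> C4/C5 P8 similar
  -> R3 @ bar 3 tick 0 v(2, 3): D5 above C5
  -> R4 @ bar 3 tick 0 v(0, 2): C4/D5 M2 untreated
  -> R3 @ bar 3 tick 1 v(2, 3): D5 above C5
  -> R3 @ bar 3 tick 2 v(2, 3): D5 above C5
  -> R3 @ bar 3 tick 3 v(2, 3): D5 above C5
  -> R2 @ bar 4 tick 0 v(1, 2): G4/D5 P5 -> E5/E5 P1 similar
  -> R3 @ bar 4 tick 0 v(2, 3): E5 above A4
  -> R4 @ bar 4 tick 0 v(0, 1): D4/E5 M2 untreated
  -> R4 @ bar 4 tick 0 v(0, 2): D4/E5 M2 untreated
  -> R3 @ bar 4 tick 1 v(2, 3): E5 above A4
  -> R3 @ bar 4 tick 2 v(2, 3): E5 above A4
  -> R3 @ bar 4 tick 3 v(2, 3): E5 above A4
  -> R3 @ bar 5 tick 0 v(2, 3): D5 above B4
  -> R4 @ bar 5 tick 0 v(0, 2): C4/D5 M2 untreated
  -> R4 @ bar 5 tick 0 v(0, 3): C4/B4 M7 untreated
  -> R3 @ bar 5 tick 1 v(2, 3): D5 above B4
  -> R3 @ bar 5 tick 2 v(2, 3): D5 above B4
  -> R3 @ bar 5 tick 3 v(2, 3): D5 above B4
  -> R3 @ bar 6 tick 0 v(2, 3): D5 above F4
  -> R4 @ bar 6 tick 0 v(0, 3): B3/F4 TT untreated
  -> R7 @ bar 6 tick 0 v(3,): B4->F4 leap 6st
  -> R3 @ bar 6 tick 1 v(2, 3): D5 above F4
  -> R3 @ bar 6 tick 2 v(2, 3): D5 above F4
  -> R3 @ bar 6 tick 3 v(2, 3): D5 above F4
  -> R2 @ bar 7 tick 0 v(0, 3): B3/F4 TT -> D3/D4 P8 similar
  -> R3 @ bar 7 tick 0 v(2, 3): F4 above D4
  -> R8 @ bar 7 tick 0 v(0, 3): penult P8 not 3rd/6th
  -> R3 @ bar 7 tick 1 v(2, 3): F4 above D4
  -> R3 @ bar 7 tick 2 v(2, 3): F4 above D4
  -> R3 @ bar 7 tick 3 v(2, 3): F4 above D4
  -> R2 @ bar 8 tick 0 v(0, 1): D3/B3 M6 -> E3/E4 P8 similar
  -> R2 @ bar 8 tick 0 v(0, 2): D3/F4 m3 -> E3/B4 P5 similar
  -> R2 @ bar 8 tick 0 v(1, 2): B3/F4 TT -> E4/B4 P5 similar
  -> R3 @ bar 8 tick 0 v(2, 3): B4 above G4
  -> R7 @ bar 8 tick 0 v(2,): F4->B4 leap 6st
  -> R3 @ bar 8 tick 1 v(2, 3): B4 above G4
  -> R3 @ bar 8 tick 2 v(2, 3): B4 above G4
  -> R3 @ bar 8 tick 3 v(2, 3): B4 above G4
  -> R6 @ bar 8 tick 3 v(0, 3): closes on m3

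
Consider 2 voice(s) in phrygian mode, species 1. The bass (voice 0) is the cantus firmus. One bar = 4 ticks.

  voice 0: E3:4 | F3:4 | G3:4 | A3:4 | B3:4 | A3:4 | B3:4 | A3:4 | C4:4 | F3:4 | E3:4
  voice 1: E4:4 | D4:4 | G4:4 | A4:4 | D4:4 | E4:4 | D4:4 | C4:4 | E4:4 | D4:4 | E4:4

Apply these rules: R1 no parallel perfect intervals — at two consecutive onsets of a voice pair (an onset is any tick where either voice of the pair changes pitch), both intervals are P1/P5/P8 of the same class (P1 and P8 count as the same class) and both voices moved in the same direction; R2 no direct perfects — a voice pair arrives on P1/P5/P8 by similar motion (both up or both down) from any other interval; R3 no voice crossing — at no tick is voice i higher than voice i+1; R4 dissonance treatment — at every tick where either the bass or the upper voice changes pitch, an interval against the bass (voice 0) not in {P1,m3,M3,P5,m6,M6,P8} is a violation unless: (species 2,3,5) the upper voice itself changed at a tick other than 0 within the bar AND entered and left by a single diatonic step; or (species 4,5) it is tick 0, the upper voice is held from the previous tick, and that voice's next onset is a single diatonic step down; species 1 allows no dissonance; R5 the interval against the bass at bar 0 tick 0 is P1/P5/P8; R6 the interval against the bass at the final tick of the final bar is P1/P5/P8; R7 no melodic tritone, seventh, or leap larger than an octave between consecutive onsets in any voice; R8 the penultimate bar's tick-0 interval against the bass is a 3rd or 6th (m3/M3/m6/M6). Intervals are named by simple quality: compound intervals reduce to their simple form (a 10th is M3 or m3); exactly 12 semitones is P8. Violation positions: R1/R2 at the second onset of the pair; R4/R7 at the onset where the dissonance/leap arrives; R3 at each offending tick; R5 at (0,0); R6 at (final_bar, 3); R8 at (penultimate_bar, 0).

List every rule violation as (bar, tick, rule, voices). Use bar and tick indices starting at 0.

(2, 0, R2, (0, 1))
(3, 0, R1, (0, 1))

bar 0: v0=E3 v1=E4 downbeat P8
bar 1: v0=F3 v1=D4 downbeat M6
bar 2: v0=G3 v1=G4 downbeat P8
bar 3: v0=A3 v1=A4 downbeat P8
bar 4: v0=B3 v1=D4 downbeat m3
bar 5: v0=A3 v1=E4 downbeat P5
bar 6: v0=B3 v1=D4 downbeat m3
bar 7: v0=A3 v1=C4 downbeat m3
bar 8: v0=C4 v1=E4 downbeat M3
bar 9: v0=F3 v1=D4 downbeat M6
bar 10: v0=E3 v1=E4 downbeat P8
  -> R2 @ bar 2 tick 0 v(0, 1): F3/D4 M6 -> G3/G4 P8 similar
  -> R1 @ bar 3 tick 0 v(0, 1): G3/G4 P8 -> A3/A4 P8 similar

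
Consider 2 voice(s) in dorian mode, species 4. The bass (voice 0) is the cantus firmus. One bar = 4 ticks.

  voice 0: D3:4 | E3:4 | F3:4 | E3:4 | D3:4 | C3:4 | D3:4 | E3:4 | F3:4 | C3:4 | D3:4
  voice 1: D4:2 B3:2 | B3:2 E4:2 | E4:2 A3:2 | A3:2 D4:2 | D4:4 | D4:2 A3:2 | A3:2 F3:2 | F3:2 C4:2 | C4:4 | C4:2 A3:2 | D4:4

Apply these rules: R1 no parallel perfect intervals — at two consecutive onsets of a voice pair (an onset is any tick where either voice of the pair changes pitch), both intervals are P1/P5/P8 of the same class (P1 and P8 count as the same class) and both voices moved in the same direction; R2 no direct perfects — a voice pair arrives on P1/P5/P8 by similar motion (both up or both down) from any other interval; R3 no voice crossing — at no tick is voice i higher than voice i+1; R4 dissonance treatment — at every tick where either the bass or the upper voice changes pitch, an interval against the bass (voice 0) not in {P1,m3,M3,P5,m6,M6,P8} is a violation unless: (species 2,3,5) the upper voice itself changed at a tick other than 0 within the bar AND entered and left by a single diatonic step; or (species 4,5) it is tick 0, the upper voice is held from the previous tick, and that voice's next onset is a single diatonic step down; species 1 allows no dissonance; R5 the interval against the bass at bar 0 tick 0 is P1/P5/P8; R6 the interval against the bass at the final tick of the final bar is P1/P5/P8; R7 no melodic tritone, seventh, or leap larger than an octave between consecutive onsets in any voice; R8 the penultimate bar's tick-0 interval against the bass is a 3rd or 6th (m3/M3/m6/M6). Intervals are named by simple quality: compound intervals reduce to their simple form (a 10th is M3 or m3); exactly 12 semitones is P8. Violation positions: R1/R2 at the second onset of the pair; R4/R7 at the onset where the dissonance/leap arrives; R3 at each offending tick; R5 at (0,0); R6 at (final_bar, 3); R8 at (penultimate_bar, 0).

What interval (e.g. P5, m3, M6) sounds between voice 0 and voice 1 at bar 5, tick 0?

M2

voice 0=C3 voice 1=D4 -> M2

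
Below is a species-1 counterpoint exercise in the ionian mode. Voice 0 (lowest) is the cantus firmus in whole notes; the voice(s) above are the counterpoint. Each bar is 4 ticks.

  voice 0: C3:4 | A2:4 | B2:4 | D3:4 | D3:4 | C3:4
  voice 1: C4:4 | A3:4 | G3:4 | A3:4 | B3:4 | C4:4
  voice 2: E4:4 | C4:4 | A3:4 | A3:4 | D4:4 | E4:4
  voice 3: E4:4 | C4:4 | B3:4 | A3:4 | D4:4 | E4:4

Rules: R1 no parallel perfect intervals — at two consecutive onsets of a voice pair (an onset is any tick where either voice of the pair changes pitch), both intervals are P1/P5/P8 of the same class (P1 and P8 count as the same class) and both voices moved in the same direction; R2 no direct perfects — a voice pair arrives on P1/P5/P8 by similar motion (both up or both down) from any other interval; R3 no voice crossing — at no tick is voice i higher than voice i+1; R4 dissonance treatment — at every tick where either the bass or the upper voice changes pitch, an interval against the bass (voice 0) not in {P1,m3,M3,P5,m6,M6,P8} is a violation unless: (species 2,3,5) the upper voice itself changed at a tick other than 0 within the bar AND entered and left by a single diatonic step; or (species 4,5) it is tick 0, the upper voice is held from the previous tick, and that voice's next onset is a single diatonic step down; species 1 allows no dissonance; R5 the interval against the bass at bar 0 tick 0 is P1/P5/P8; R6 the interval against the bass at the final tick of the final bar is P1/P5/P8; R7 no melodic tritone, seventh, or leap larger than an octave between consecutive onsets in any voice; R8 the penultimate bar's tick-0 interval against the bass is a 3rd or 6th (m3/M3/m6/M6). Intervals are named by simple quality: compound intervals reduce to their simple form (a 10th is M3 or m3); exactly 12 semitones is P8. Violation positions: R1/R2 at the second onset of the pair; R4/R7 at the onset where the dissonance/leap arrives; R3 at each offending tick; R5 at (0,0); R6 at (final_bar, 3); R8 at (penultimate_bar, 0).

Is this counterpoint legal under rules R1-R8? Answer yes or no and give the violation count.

No (12 violations)

bar 0: v0=C3 v1=C4 v2=E4 v3=E4 (M3)
bar 1: v0=A2 v1=A3 v2=C4 v3=C4 (m3)
bar 2: v0=B2 v1=G3 v2=A3 v3=B3 (P8)
bar 3: v0=D3 v1=A3 v2=A3 v3=A3 (P5)
bar 4: v0=D3 v1=B3 v2=D4 v3=D4 (P8)
bar 5: v0=C3 v1=C4 v2=E4 v3=E4 (M3)
  R5 @ bar0.0: opens on M3
  R5 @ bar0.0: opens on M3
  R1 @ bar1.0: C3/C4 P8 -> A2/A3 P8 similar
  R1 @ bar1.0: E4/E4 P1 -> C4/C4 P1 similar
  R4 @ bar2.0: B2/A3 m7 untreated
  R2 @ bar3.0: B2/G3 m6 -> D3/A3 P5 similar
  R1 @ bar4.0: A3/A3 P1 -> D4/D4 P1 similar
  R8 @ bar4.0: penult P8 not 3rd/6th
  R8 @ bar4.0: penult P8 not 3rd/6th
  R1 @ bar5.0: D4/D4 P1 -> E4/E4 P1 similar
  R6 @ bar5.3: closes on M3
  R6 @ bar5.3: closes on M3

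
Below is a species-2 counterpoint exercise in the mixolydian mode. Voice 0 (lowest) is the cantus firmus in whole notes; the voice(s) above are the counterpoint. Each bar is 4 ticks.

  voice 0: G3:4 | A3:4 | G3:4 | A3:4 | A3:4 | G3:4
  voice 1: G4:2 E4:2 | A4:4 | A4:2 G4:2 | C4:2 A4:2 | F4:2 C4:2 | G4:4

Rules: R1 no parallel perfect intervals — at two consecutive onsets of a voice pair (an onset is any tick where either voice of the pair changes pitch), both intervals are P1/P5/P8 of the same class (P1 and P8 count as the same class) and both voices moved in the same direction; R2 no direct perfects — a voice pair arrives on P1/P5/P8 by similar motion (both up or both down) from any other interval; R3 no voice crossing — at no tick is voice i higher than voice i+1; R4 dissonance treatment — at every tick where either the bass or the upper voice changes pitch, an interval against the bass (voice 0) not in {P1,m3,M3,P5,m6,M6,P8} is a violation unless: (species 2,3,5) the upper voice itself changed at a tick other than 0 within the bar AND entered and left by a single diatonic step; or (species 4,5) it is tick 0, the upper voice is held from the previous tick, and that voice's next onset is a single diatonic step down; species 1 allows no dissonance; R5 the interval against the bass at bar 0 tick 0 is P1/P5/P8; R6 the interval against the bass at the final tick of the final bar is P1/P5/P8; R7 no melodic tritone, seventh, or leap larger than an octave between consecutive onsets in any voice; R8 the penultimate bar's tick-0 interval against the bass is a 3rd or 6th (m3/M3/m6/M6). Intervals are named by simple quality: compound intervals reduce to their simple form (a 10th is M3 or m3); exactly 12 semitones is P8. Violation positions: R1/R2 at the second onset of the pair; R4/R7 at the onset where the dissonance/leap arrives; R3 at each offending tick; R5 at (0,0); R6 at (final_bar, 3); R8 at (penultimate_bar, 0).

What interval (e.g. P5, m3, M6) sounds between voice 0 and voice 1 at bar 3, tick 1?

m3

voice 0=A3 voice 1=C4 -> m3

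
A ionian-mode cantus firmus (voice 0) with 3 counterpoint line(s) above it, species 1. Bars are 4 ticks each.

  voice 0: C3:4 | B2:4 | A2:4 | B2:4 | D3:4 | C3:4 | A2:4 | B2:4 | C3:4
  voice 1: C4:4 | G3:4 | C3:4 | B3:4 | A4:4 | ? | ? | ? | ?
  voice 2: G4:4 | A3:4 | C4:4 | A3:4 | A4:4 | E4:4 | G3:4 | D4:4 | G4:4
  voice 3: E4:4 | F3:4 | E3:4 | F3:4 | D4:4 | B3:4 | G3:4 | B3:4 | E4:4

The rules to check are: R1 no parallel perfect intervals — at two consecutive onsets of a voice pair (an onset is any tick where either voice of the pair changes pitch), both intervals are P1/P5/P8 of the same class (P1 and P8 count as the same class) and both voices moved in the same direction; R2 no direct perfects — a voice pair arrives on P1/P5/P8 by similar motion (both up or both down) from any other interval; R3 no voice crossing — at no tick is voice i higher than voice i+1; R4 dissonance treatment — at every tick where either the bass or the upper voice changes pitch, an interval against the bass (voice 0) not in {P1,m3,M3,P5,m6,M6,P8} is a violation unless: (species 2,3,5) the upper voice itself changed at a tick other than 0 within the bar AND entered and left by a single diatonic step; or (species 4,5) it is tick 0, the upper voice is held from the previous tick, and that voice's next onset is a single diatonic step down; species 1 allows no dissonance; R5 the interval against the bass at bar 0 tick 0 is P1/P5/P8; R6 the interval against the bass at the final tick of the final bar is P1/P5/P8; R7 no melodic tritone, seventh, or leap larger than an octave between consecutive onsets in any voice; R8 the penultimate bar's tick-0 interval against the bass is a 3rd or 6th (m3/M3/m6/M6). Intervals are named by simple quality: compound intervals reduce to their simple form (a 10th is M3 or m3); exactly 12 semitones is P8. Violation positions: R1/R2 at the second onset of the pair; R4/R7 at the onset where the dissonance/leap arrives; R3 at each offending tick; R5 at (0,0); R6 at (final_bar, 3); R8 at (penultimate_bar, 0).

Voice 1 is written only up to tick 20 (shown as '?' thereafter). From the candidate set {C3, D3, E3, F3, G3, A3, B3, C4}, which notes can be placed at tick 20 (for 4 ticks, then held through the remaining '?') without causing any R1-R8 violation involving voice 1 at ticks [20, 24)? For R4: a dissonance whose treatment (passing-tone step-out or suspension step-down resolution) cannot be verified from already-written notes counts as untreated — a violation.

C3: violates R2,R7
D3: violates R4,R7
E3: violates R1,R7
F3: violates R4,R7
G3: violates R1,R7
A3: violates R2
B3: violates R2,R4,R7
C4: violates R2

{}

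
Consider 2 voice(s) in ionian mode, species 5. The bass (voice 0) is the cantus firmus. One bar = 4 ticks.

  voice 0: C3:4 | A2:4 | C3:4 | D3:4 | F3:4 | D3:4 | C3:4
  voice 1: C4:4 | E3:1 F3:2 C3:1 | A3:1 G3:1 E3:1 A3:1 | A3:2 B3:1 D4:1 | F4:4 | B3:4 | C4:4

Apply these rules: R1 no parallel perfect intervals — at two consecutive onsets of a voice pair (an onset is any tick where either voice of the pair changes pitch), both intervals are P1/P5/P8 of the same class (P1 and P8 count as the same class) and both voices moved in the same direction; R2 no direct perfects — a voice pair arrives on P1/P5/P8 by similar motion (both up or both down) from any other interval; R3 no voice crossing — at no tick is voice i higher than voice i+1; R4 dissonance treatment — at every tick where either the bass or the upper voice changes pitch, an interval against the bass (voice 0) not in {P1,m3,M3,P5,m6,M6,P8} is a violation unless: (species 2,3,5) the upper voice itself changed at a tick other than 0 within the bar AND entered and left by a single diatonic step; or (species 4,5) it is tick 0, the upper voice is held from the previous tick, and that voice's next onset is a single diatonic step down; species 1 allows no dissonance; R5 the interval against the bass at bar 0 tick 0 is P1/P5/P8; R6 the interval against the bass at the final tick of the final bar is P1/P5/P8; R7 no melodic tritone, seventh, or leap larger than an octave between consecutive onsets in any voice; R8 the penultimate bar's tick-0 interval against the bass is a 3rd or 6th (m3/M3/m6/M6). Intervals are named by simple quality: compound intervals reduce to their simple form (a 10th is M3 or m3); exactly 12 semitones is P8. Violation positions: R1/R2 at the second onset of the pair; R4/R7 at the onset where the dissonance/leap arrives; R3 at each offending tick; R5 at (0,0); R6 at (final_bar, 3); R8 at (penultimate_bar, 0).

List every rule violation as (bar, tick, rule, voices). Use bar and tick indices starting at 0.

(1, 0, R2, (0, 1))
(4, 0, R1, (0, 1))
(5, 0, R7, (1,))

bar 0: v0=C3 v1=C4 downbeat P8
bar 1: v0=A2 v1=E3 downbeat P5
bar 2: v0=C3 v1=A3 downbeat M6
bar 3: v0=D3 v1=A3 downbeat P5
bar 4: v0=F3 v1=F4 downbeat P8
bar 5: v0=D3 v1=B3 downbeat M6
bar 6: v0=C3 v1=C4 downbeat P8
  -> R2 @ bar 1 tick 0 v(0, 1): C3/C4 P8 -> A2/E3 P5 similar
  -> R1 @ bar 4 tick 0 v(0, 1): D3/D4 P8 -> F3/F4 P8 similar
  -> R7 @ bar 5 tick 0 v(1,): F4->B3 leap 6st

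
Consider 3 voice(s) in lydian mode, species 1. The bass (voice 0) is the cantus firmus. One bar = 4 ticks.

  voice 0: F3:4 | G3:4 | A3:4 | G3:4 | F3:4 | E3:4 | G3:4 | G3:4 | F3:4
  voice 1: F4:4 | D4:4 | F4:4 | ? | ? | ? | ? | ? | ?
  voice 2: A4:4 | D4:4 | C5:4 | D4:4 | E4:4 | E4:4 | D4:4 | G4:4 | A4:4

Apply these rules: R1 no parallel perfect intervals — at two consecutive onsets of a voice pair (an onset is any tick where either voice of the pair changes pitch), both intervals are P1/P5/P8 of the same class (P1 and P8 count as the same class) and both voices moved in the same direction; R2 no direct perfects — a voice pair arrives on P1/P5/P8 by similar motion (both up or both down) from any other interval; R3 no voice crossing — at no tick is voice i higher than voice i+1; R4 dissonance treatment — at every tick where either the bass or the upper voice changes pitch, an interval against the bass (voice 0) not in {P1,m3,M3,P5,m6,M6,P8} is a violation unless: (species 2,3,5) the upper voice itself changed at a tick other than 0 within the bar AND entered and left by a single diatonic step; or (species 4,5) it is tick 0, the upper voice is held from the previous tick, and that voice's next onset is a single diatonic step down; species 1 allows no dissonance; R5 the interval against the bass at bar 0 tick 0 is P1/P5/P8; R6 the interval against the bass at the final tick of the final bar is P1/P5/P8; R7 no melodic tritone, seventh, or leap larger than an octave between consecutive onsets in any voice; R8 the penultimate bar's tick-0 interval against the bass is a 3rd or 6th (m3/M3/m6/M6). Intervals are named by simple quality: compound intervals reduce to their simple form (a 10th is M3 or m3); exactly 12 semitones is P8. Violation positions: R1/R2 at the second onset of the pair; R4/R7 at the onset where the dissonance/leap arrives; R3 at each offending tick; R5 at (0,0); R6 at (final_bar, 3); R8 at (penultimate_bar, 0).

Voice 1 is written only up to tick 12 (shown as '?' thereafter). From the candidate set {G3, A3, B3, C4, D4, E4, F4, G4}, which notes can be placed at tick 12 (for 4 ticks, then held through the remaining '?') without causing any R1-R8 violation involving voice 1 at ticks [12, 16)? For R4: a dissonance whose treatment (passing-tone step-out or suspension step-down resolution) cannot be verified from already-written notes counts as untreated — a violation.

{}

G3: violates R1,R2,R7
A3: violates R4
B3: violates R7
C4: violates R4
D4: violates R2
E4: violates R3
F4: violates R3,R4
G4: violates R3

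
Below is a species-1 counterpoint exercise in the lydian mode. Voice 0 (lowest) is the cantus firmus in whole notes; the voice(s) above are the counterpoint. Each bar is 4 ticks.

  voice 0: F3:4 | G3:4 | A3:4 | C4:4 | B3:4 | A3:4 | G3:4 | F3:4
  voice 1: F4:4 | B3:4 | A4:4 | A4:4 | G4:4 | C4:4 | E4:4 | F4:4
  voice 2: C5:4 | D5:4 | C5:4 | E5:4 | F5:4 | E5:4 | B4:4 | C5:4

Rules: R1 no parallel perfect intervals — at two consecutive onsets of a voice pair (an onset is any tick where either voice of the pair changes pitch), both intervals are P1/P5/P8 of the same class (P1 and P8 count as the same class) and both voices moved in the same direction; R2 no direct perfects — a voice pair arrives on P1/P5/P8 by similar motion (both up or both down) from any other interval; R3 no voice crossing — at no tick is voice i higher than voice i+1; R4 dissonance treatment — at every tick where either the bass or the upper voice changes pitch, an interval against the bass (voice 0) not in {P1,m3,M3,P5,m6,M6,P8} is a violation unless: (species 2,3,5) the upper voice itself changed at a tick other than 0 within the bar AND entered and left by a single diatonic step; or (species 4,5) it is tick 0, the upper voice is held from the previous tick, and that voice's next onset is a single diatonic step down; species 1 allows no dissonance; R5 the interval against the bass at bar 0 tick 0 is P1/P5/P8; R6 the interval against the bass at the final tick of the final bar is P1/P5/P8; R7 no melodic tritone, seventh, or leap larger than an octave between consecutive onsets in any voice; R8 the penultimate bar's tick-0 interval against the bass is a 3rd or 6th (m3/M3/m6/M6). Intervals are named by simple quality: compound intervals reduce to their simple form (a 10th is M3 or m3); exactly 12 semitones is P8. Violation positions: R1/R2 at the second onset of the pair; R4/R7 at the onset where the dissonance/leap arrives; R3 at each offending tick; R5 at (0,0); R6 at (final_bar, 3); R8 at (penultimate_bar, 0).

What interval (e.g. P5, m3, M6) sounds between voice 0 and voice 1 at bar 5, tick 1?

m3

voice 0=A3 voice 1=C4 -> m3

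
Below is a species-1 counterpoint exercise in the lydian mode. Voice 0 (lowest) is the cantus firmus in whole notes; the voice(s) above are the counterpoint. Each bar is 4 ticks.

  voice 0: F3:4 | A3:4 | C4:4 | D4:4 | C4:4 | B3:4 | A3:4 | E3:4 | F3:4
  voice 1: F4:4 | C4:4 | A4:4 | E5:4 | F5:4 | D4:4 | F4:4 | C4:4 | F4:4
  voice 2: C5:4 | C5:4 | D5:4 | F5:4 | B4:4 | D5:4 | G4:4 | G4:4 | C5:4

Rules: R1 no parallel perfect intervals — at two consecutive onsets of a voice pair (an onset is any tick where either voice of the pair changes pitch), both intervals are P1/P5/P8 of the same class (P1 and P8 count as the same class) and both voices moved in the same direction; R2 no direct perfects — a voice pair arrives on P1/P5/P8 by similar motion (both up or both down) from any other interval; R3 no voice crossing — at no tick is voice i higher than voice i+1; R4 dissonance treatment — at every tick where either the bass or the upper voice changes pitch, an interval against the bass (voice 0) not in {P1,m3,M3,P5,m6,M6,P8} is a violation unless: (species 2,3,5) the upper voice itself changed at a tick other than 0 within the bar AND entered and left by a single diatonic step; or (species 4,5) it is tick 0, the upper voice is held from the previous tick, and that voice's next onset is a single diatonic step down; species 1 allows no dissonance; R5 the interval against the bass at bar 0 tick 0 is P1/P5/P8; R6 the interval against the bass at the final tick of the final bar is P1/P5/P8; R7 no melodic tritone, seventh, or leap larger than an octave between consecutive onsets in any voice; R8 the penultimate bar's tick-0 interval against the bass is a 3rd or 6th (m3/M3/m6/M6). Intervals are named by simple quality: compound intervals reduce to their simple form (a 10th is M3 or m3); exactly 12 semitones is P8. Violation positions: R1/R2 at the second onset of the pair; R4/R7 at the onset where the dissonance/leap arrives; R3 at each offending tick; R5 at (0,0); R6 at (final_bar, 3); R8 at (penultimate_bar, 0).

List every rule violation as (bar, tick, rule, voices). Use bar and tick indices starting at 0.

bar 0: v0=F3 v1=F4 v2=C5 downbeat P5
bar 1: v0=A3 v1=C4 v2=C5 downbeat m3
bar 2: v0=C4 v1=A4 v2=D5 downbeat M2
bar 3: v0=D4 v1=E5 v2=F5 downbeat m3
bar 4: v0=C4 v1=F5 v2=B4 downbeat M7
bar 5: v0=B3 v1=D4 v2=D5 downbeat m3
bar 6: v0=A3 v1=F4 v2=G4 downbeat m7
bar 7: v0=E3 v1=C4 v2=G4 downbeat m3
bar 8: v0=F3 v1=F4 v2=C5 downbeat P5
  -> R4 @ bar 2 tick 0 v(0, 2): C4/D5 M2 untreated
  -> R4 @ bar 3 tick 0 v(0, 1): D4/E5 M2 untreated
  -> R3 @ bar 4 tick 0 v(1, 2): F5 above B4
  -> R4 @ bar 4 tick 0 v(0, 1): C4/F5 P4 untreated
  -> R4 @ bar 4 tick 0 v(0, 2): C4/B4 M7 untreated
  -> R7 @ bar 4 tick 0 v(2,): F5->B4 leap 6st
  -> R3 @ bar 4 tick 1 v(1, 2): F5 above B4
  -> R3 @ bar 4 tick 2 v(1, 2): F5 above B4
  -> R3 @ bar 4 tick 3 v(1, 2): F5 above B4
  -> R7 @ bar 5 tick 0 v(1,): F5->D4 leap 15st
  -> R4 @ bar 6 tick 0 v(0, 2): A3/G4 m7 untreated
  -> R1 @ bar 8 tick 0 v(1, 2): C4/G4 P5 -> F4/C5 P5 similar
  -> R2 @ bar 8 tick 0 v(0, 1): E3/C4 m6 -> F3/F4 P8 similar
  -> R2 @ bar 8 tick 0 v(0, 2): E3/G4 m3 -> F3/C5 P5 similar

(2, 0, R4, (0, 2))
(3, 0, R4, (0, 1))
(4, 0, R3, (1, 2))
(4, 0, R4, (0, 1))
(4, 0, R4, (0, 2))
(4, 0, R7, (2,))
(4, 1, R3, (1, 2))
(4, 2, R3, (1, 2))
(4, 3, R3, (1, 2))
(5, 0, R7, (1,))
(6, 0, R4, (0, 2))
(8, 0, R1, (1, 2))
(8, 0, R2, (0, 1))
(8, 0, R2, (0, 2))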